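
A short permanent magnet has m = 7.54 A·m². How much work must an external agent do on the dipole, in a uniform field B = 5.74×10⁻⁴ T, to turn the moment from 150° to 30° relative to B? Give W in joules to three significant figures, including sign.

W ≈ -0.00750 J

W_ext = ΔU = −mB cosθ₂ + mB cosθ₁ = mB(cosθ₁ − cosθ₂).
W = (7.54)(5.74×10⁻⁴)·(cos150° − cos30°) = (0.004328)·(-1.7321) = -0.007496 J.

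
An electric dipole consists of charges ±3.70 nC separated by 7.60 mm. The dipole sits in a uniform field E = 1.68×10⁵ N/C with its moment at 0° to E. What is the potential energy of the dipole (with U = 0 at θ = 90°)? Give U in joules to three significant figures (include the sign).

U ≈ -4.72×10⁻⁶ J

Dipole moment p = qd = (3.70×10⁻⁹ C)(0.00760 m) = 2.812×10⁻¹¹ C·m.
U = −p·E = −pE cosθ.
U = −(2.812×10⁻¹¹)(1.68×10⁵)·cos0° = -4.724×10⁻⁶ J.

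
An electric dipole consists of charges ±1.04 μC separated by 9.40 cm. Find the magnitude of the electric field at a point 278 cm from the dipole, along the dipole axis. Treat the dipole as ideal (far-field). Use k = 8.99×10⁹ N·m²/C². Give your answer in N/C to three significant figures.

E ≈ 81.8 N/C

Dipole moment p = qd = (1.04×10⁻⁶ C)(0.0940 m) = 9.776×10⁻⁸ C·m.
On the dipole axis E = 2kp/r³.
E = 2·(8.99×10⁹)(9.776×10⁻⁸) / (2.78)³ = 81.81 N/C.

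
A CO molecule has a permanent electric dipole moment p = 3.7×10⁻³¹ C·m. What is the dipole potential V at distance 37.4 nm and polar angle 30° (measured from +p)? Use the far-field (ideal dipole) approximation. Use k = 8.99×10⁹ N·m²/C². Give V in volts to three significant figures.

V ≈ 2.06×10⁻⁶ V

The dipole potential is V = kp cosθ / r².
V = (8.99×10⁹)(3.70×10⁻³¹)·cos30° / (3.74×10⁻⁸)² = 2.059×10⁻⁶ V.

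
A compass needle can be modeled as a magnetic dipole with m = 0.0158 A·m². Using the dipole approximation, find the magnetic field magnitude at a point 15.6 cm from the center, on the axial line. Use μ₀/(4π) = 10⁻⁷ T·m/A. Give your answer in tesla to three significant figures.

B ≈ 8.32×10⁻⁷ T

On axis B = (μ₀/4π)·2m/r³.
B = 2·(10⁻⁷)·(0.0158) / (0.156)³ = 8.324×10⁻⁷ T.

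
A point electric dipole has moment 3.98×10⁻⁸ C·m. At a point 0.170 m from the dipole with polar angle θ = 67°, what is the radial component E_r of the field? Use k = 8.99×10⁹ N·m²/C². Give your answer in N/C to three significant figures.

E_r ≈ 5.69×10⁴ N/C

For a dipole, E_r = (2kp cosθ)/r³.
kp/r³ = (8.99×10⁹)(3.98×10⁻⁸)/(0.170)³ = 7.283×10⁴ N/C.
E_r = 2·7.283×10⁴·cos67° = 5.691×10⁴ N/C.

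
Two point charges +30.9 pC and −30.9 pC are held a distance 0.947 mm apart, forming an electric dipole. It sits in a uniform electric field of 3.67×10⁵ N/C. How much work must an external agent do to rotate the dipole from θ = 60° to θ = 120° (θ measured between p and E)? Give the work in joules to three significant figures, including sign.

W ≈ 1.07×10⁻⁸ J

Dipole moment p = qd = (3.09×10⁻¹¹ C)(9.47×10⁻⁴ m) = 2.926×10⁻¹⁴ C·m.
W_ext = ΔU = U(θ₂) − U(θ₁) = −pE cosθ₂ − (−pE cosθ₁) = pE(cosθ₁ − cosθ₂).
W = (2.926×10⁻¹⁴)(3.67×10⁵)·(cos60° − cos120°) = (1.074×10⁻⁸)·(+1.0000) = 1.074×10⁻⁸ J.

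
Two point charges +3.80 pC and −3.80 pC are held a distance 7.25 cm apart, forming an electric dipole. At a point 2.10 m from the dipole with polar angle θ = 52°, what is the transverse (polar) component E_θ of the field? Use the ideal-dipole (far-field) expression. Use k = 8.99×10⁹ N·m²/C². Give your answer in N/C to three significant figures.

E_θ ≈ 2.11×10⁻⁴ N/C

Dipole moment p = qd = (3.80×10⁻¹² C)(0.0725 m) = 2.755×10⁻¹³ C·m.
For a dipole, E_θ = (kp sinθ)/r³.
kp/r³ = (8.99×10⁹)(2.755×10⁻¹³)/(2.10)³ = 2.674×10⁻⁴ N/C.
E_θ = 2.674×10⁻⁴·sin52° = 2.107×10⁻⁴ N/C.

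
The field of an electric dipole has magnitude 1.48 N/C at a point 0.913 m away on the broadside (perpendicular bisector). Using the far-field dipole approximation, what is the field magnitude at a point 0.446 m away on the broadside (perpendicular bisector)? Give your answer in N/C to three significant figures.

Dipole fields scale as 1/r³ in the far field; the geometry is the same at both points.
E₂ = E₁ · (r₁/r₂)³ = 1.48 · (0.913/0.446)³.
(r₁/r₂)³ = (2.047)³ = 8.578.
E₂ ≈ 12.70 N/C.

E ≈ 12.7 N/C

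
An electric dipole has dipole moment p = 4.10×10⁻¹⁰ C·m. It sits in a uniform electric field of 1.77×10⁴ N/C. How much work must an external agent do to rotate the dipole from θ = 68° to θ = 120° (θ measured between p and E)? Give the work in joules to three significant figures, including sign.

W ≈ 6.35×10⁻⁶ J

W_ext = ΔU = U(θ₂) − U(θ₁) = −pE cosθ₂ − (−pE cosθ₁) = pE(cosθ₁ − cosθ₂).
W = (4.10×10⁻¹⁰)(1.77×10⁴)·(cos68° − cos120°) = (7.257×10⁻⁶)·(+0.8746) = 6.347×10⁻⁶ J.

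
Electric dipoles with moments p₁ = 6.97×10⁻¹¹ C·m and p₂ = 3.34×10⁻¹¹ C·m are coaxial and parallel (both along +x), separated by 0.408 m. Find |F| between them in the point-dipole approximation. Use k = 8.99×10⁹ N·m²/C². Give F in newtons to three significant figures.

F ≈ 4.53×10⁻⁹ N

On-axis field of dipole 1 at distance r: E = 2kp₁/r³. Force on dipole 2 is F = p₂·dE/dr (gradient along axis).
dE/dr = −6kp₁/r⁴, so |F| = 6kp₁p₂/r⁴ (attractive for aligned moments).
F = 6(8.99×10⁹)(6.97×10⁻¹¹)(3.34×10⁻¹¹)/(0.408)⁴ = 4.532×10⁻⁹ N.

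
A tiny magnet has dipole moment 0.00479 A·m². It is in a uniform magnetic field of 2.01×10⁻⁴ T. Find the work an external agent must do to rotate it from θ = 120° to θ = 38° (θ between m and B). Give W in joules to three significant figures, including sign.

W_ext = ΔU = −mB cosθ₂ + mB cosθ₁ = mB(cosθ₁ − cosθ₂).
W = (0.00479)(2.01×10⁻⁴)·(cos120° − cos38°) = (9.628×10⁻⁷)·(-1.2880) = -1.240×10⁻⁶ J.

W ≈ -1.24×10⁻⁶ J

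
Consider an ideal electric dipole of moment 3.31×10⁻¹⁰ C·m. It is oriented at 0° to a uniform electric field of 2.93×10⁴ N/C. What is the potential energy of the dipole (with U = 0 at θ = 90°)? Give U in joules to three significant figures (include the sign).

U = −p·E = −pE cosθ.
U = −(3.31×10⁻¹⁰)(2.93×10⁴)·cos0° = -9.698×10⁻⁶ J.

U ≈ -9.70×10⁻⁶ J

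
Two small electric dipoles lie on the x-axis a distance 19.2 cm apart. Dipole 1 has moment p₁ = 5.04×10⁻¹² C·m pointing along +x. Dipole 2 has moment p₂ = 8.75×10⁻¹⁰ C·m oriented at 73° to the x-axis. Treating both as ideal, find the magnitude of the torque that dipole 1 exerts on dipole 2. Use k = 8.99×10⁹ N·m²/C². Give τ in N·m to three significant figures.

τ ≈ 1.07×10⁻⁸ N·m

The second dipole sits on the axis of the first, so the field there is axial: E₁ = 2kp₁/r³ along +x.
E₁ = 2(8.99×10⁹)(5.04×10⁻¹²)/(0.192)³ = 12.80 N/C.
Torque on the second dipole: τ = p₂ E₁ sinθ.
τ = (8.75×10⁻¹⁰)(12.80)·sin73° = 1.071×10⁻⁸ N·m.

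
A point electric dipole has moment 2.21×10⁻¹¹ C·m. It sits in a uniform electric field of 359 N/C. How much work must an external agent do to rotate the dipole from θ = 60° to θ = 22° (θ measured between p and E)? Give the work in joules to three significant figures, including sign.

W ≈ -3.39×10⁻⁹ J

W_ext = ΔU = U(θ₂) − U(θ₁) = −pE cosθ₂ − (−pE cosθ₁) = pE(cosθ₁ − cosθ₂).
W = (2.21×10⁻¹¹)(359)·(cos60° − cos22°) = (7.934×10⁻⁹)·(-0.4272) = -3.389×10⁻⁹ J.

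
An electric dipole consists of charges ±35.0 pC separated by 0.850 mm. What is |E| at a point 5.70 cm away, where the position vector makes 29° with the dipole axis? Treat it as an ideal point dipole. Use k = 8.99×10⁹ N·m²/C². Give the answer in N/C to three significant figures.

E ≈ 2.62 N/C

Dipole moment p = qd = (3.50×10⁻¹¹ C)(8.50×10⁻⁴ m) = 2.975×10⁻¹⁴ C·m.
At angle θ the dipole field magnitude is E = (kp/r³)·√(1 + 3cos²θ).
kp/r³ = (8.99×10⁹)(2.975×10⁻¹⁴) / (0.0570)³ = 1.444 N/C.
√(1 + 3cos²29°) = √(1 + 3·0.7650) = √3.2949 ≈ 1.8152.
E ≈ 1.444 × 1.815 = 2.621 N/C.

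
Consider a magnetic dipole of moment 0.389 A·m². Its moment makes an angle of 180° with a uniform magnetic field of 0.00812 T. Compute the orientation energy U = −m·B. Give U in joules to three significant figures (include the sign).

U ≈ 0.00316 J

U = −m·B = −mB cosθ.
U = −(0.389)(0.00812)·cos180° = 0.003159 J.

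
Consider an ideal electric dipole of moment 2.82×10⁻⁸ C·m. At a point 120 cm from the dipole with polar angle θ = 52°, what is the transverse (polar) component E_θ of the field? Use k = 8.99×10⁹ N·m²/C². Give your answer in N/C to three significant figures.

E_θ ≈ 116 N/C

For a dipole, E_θ = (kp sinθ)/r³.
kp/r³ = (8.99×10⁹)(2.82×10⁻⁸)/(1.20)³ = 146.7 N/C.
E_θ = 146.7·sin52° = 115.6 N/C.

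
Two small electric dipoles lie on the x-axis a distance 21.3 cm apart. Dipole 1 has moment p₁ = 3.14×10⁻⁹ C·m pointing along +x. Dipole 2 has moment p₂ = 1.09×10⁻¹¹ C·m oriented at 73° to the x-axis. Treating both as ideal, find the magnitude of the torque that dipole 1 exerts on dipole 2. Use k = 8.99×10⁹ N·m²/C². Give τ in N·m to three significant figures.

The second dipole sits on the axis of the first, so the field there is axial: E₁ = 2kp₁/r³ along +x.
E₁ = 2(8.99×10⁹)(3.14×10⁻⁹)/(0.213)³ = 5842 N/C.
Torque on the second dipole: τ = p₂ E₁ sinθ.
τ = (1.09×10⁻¹¹)(5842)·sin73° = 6.090×10⁻⁸ N·m.

τ ≈ 6.09×10⁻⁸ N·m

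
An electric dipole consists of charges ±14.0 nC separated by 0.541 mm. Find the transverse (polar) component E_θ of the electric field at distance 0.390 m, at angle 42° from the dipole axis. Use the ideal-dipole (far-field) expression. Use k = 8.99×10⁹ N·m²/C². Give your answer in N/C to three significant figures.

E_θ ≈ 0.768 N/C

Dipole moment p = qd = (1.40×10⁻⁸ C)(5.41×10⁻⁴ m) = 7.574×10⁻¹² C·m.
For a dipole, E_θ = (kp sinθ)/r³.
kp/r³ = (8.99×10⁹)(7.574×10⁻¹²)/(0.390)³ = 1.148 N/C.
E_θ = 1.148·sin42° = 0.7681 N/C.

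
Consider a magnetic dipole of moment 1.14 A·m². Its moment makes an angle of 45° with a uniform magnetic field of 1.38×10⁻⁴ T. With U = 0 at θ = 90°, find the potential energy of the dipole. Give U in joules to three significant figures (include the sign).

U = −m·B = −mB cosθ.
U = −(1.14)(1.38×10⁻⁴)·cos45° = -1.112×10⁻⁴ J.

U ≈ -1.11×10⁻⁴ J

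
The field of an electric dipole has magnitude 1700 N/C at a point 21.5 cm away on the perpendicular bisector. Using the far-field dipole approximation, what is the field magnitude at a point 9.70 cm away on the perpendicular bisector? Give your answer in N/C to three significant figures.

Dipole fields scale as 1/r³ in the far field; the geometry is the same at both points.
E₂ = E₁ · (r₁/r₂)³ = 1700 · (21.5/9.70)³.
(r₁/r₂)³ = (2.216)³ = 10.89.
E₂ ≈ 1.851×10⁴ N/C.

E ≈ 1.85×10⁴ N/C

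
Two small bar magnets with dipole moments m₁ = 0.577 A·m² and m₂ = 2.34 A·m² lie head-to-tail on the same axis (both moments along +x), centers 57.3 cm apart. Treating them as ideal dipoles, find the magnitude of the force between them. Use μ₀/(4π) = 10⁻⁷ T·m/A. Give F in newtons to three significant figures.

F ≈ 7.51×10⁻⁶ N

On-axis B of dipole 1: B = (μ₀/4π)·2m₁/r³. Force on dipole 2: F = m₂·dB/dr.
dB/dr = −(μ₀/4π)·6m₁/r⁴, so |F| = (μ₀/4π)·6m₁m₂/r⁴.
F = 6(10⁻⁷)(0.577)(2.34)/(0.573)⁴ = 7.515×10⁻⁶ N.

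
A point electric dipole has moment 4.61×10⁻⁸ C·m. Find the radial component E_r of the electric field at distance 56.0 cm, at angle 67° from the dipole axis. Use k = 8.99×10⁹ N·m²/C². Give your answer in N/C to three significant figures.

E_r ≈ 1840 N/C

For a dipole, E_r = (2kp cosθ)/r³.
kp/r³ = (8.99×10⁹)(4.61×10⁻⁸)/(0.560)³ = 2360 N/C.
E_r = 2·2360·cos67° = 1844 N/C.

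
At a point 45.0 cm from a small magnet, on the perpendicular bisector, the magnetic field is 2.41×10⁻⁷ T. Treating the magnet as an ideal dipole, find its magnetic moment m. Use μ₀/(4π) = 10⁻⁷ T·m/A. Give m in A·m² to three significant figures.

In the equatorial plane B = (μ₀/4π)·m/r³, so m = Br³·4π/(μ₀).
m = (2.41×10⁻⁷)·(0.450)³ / (10⁻⁷) = 0.2196 A·m².

m ≈ 0.220 A·m²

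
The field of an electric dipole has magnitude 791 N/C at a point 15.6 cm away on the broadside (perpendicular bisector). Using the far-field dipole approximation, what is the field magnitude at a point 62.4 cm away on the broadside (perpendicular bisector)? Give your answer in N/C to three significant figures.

E ≈ 12.4 N/C

Dipole fields scale as 1/r³ in the far field; the geometry is the same at both points.
E₂ = E₁ · (r₁/r₂)³ = 791 · (15.6/62.4)³.
(r₁/r₂)³ = (0.25)³ = 0.01562.
E₂ ≈ 12.36 N/C.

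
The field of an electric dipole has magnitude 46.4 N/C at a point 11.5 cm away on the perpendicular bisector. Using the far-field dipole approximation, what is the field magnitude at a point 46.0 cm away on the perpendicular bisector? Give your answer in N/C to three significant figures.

Dipole fields scale as 1/r³ in the far field; the geometry is the same at both points.
E₂ = E₁ · (r₁/r₂)³ = 46.4 · (11.5/46.0)³.
(r₁/r₂)³ = (0.25)³ = 0.01562.
E₂ ≈ 0.7250 N/C.

E ≈ 0.725 N/C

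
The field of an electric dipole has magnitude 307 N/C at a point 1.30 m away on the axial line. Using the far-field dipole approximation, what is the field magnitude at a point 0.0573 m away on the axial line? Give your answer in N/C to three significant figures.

Dipole fields scale as 1/r³ in the far field; the geometry is the same at both points.
E₂ = E₁ · (r₁/r₂)³ = 307 · (1.30/0.0573)³.
(r₁/r₂)³ = (22.69)³ = 1.168e+04.
E₂ ≈ 3.585×10⁶ N/C.

E ≈ 3.59×10⁶ N/C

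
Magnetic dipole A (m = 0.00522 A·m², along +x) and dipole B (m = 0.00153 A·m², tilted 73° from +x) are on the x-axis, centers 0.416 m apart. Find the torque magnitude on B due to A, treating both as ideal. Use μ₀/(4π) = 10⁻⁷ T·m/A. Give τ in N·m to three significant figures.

τ ≈ 2.12×10⁻¹¹ N·m

Dipole B is on the axis of dipole A, so B₁ there is axial: B₁ = (μ₀/4π)·2m₁/r³ along +x.
B₁ = 2(10⁻⁷)(0.00522)/(0.416)³ = 1.450×10⁻⁸ T.
τ = m₂ B₁ sinθ.
τ = (0.00153)(1.450×10⁻⁸)·sin73° = 2.122×10⁻¹¹ N·m.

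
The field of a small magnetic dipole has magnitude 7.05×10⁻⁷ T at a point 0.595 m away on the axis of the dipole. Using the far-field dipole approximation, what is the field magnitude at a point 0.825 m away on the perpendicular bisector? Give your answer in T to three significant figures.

Dipole fields scale as 1/r³ in the far field.
The axial field is twice the equatorial field at the same r, so the geometry factor is 1/2.
B₂ = B₁ · (1/2) · (r₁/r₂)³ = 7.05×10⁻⁷ · 0.5 · (0.595/0.825)³.
(r₁/r₂)³ = (0.7212)³ = 0.3751.
B₂ ≈ 1.322×10⁻⁷ T.

B ≈ 1.32×10⁻⁷ T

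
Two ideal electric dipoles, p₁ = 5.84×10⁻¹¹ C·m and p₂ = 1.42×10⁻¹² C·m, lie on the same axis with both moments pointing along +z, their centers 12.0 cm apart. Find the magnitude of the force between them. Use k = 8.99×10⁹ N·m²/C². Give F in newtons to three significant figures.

F ≈ 2.16×10⁻⁸ N

On-axis field of dipole 1 at distance r: E = 2kp₁/r³. Force on dipole 2 is F = p₂·dE/dr (gradient along axis).
dE/dr = −6kp₁/r⁴, so |F| = 6kp₁p₂/r⁴ (attractive for aligned moments).
F = 6(8.99×10⁹)(5.84×10⁻¹¹)(1.42×10⁻¹²)/(0.120)⁴ = 2.157×10⁻⁸ N.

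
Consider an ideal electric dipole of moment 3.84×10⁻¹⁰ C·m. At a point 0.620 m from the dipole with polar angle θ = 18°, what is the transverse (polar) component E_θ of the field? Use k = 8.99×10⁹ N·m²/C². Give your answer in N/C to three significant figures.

For a dipole, E_θ = (kp sinθ)/r³.
kp/r³ = (8.99×10⁹)(3.84×10⁻¹⁰)/(0.620)³ = 14.48 N/C.
E_θ = 14.48·sin18° = 4.476 N/C.

E_θ ≈ 4.48 N/C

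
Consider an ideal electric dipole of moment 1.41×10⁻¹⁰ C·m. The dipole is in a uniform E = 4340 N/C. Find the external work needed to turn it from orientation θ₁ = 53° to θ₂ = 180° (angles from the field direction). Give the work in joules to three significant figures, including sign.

W ≈ 9.80×10⁻⁷ J

W_ext = ΔU = U(θ₂) − U(θ₁) = −pE cosθ₂ − (−pE cosθ₁) = pE(cosθ₁ − cosθ₂).
W = (1.41×10⁻¹⁰)(4340)·(cos53° − cos180°) = (6.119×10⁻⁷)·(+1.6018) = 9.802×10⁻⁷ J.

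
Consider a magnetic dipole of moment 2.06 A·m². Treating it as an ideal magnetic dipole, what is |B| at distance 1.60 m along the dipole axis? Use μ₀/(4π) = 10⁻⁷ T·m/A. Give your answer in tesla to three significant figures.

On axis B = (μ₀/4π)·2m/r³.
B = 2·(10⁻⁷)·(2.06) / (1.60)³ = 1.006×10⁻⁷ T.

B ≈ 1.01×10⁻⁷ T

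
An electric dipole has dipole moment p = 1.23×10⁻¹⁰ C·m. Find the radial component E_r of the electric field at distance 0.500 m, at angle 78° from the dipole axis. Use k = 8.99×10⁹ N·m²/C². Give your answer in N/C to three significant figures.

For a dipole, E_r = (2kp cosθ)/r³.
kp/r³ = (8.99×10⁹)(1.23×10⁻¹⁰)/(0.500)³ = 8.846 N/C.
E_r = 2·8.846·cos78° = 3.678 N/C.

E_r ≈ 3.68 N/C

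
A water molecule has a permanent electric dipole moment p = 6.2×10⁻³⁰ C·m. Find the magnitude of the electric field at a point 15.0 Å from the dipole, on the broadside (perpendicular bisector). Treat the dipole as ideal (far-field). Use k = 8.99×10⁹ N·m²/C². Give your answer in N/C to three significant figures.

On the perpendicular bisector E = kp/r³ (half the axial value at the same distance).
E = (8.99×10⁹)(6.20×10⁻³⁰) / (1.50×10⁻⁹)³ = 1.651×10⁷ N/C.

E ≈ 1.65×10⁷ N/C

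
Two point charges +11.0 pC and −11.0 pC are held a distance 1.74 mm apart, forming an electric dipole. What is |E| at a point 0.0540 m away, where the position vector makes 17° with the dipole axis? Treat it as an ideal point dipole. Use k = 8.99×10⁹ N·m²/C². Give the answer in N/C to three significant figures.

E ≈ 2.11 N/C

Dipole moment p = qd = (1.10×10⁻¹¹ C)(0.00174 m) = 1.914×10⁻¹⁴ C·m.
At angle θ the dipole field magnitude is E = (kp/r³)·√(1 + 3cos²θ).
kp/r³ = (8.99×10⁹)(1.914×10⁻¹⁴) / (0.0540)³ = 1.093 N/C.
√(1 + 3cos²17°) = √(1 + 3·0.9145) = √3.7436 ≈ 1.9348.
E ≈ 1.093 × 1.935 = 2.114 N/C.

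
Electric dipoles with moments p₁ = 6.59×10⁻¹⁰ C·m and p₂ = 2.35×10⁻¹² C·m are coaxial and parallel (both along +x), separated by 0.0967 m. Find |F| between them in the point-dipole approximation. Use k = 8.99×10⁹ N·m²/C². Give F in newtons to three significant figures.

F ≈ 9.55×10⁻⁷ N

On-axis field of dipole 1 at distance r: E = 2kp₁/r³. Force on dipole 2 is F = p₂·dE/dr (gradient along axis).
dE/dr = −6kp₁/r⁴, so |F| = 6kp₁p₂/r⁴ (attractive for aligned moments).
F = 6(8.99×10⁹)(6.59×10⁻¹⁰)(2.35×10⁻¹²)/(0.0967)⁴ = 9.553×10⁻⁷ N.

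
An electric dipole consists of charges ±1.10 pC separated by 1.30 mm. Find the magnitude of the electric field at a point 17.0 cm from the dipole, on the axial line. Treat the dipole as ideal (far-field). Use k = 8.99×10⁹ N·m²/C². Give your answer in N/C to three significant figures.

E ≈ 0.00523 N/C

Dipole moment p = qd = (1.10×10⁻¹² C)(0.00130 m) = 1.43×10⁻¹⁵ C·m.
On the dipole axis E = 2kp/r³.
E = 2·(8.99×10⁹)(1.43×10⁻¹⁵) / (0.170)³ = 0.005233 N/C.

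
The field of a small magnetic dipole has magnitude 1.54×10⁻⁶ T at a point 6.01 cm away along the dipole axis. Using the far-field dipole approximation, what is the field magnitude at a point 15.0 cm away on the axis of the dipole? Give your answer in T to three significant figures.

B ≈ 9.91×10⁻⁸ T

Dipole fields scale as 1/r³ in the far field; the geometry is the same at both points.
B₂ = B₁ · (r₁/r₂)³ = 1.54×10⁻⁶ · (6.01/15.0)³.
(r₁/r₂)³ = (0.4007)³ = 0.06432.
B₂ ≈ 9.905×10⁻⁸ T.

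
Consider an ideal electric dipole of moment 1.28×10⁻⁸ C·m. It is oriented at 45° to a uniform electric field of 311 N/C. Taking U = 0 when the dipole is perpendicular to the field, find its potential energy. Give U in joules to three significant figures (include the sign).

U ≈ -2.81×10⁻⁶ J

U = −p·E = −pE cosθ.
U = −(1.28×10⁻⁸)(311)·cos45° = -2.815×10⁻⁶ J.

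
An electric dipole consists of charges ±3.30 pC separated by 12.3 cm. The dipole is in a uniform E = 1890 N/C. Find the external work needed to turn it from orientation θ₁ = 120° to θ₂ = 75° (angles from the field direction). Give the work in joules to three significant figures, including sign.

Dipole moment p = qd = (3.30×10⁻¹² C)(0.123 m) = 4.059×10⁻¹³ C·m.
W_ext = ΔU = U(θ₂) − U(θ₁) = −pE cosθ₂ − (−pE cosθ₁) = pE(cosθ₁ − cosθ₂).
W = (4.059×10⁻¹³)(1890)·(cos120° − cos75°) = (7.672×10⁻¹⁰)·(-0.7588) = -5.821×10⁻¹⁰ J.

W ≈ -5.82×10⁻¹⁰ J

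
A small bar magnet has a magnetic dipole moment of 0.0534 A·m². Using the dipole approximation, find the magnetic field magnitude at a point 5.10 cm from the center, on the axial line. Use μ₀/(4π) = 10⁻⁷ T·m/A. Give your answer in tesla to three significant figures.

On axis B = (μ₀/4π)·2m/r³.
B = 2·(10⁻⁷)·(0.0534) / (0.0510)³ = 8.051×10⁻⁵ T.

B ≈ 8.05×10⁻⁵ T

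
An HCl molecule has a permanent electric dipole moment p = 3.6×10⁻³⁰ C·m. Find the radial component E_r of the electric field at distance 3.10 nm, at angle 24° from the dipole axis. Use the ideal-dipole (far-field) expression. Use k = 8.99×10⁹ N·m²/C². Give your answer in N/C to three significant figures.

E_r ≈ 1.98×10⁶ N/C

For a dipole, E_r = (2kp cosθ)/r³.
kp/r³ = (8.99×10⁹)(3.60×10⁻³⁰)/(3.10×10⁻⁹)³ = 1.086×10⁶ N/C.
E_r = 2·1.086×10⁶·cos24° = 1.985×10⁶ N/C.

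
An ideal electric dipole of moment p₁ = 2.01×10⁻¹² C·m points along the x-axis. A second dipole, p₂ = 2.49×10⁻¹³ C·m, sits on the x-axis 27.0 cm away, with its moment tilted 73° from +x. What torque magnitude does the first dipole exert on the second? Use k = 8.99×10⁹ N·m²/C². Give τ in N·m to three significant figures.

The second dipole sits on the axis of the first, so the field there is axial: E₁ = 2kp₁/r³ along +x.
E₁ = 2(8.99×10⁹)(2.01×10⁻¹²)/(0.270)³ = 1.836 N/C.
Torque on the second dipole: τ = p₂ E₁ sinθ.
τ = (2.49×10⁻¹³)(1.836)·sin73° = 4.372×10⁻¹³ N·m.

τ ≈ 4.37×10⁻¹³ N·m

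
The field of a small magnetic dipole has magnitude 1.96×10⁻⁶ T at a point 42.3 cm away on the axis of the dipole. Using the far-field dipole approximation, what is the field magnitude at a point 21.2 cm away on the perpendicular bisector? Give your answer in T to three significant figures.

B ≈ 7.78×10⁻⁶ T

Dipole fields scale as 1/r³ in the far field.
The axial field is twice the equatorial field at the same r, so the geometry factor is 1/2.
B₂ = B₁ · (1/2) · (r₁/r₂)³ = 1.96×10⁻⁶ · 0.5 · (42.3/21.2)³.
(r₁/r₂)³ = (1.995)³ = 7.944.
B₂ ≈ 7.785×10⁻⁶ T.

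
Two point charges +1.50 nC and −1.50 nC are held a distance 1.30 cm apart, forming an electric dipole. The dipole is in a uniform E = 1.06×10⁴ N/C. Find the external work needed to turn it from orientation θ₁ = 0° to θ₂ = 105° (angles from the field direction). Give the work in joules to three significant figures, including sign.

W ≈ 2.60×10⁻⁷ J

Dipole moment p = qd = (1.50×10⁻⁹ C)(0.0130 m) = 1.95×10⁻¹¹ C·m.
W_ext = ΔU = U(θ₂) − U(θ₁) = −pE cosθ₂ − (−pE cosθ₁) = pE(cosθ₁ − cosθ₂).
W = (1.95×10⁻¹¹)(1.06×10⁴)·(cos0° − cos105°) = (2.067×10⁻⁷)·(+1.2588) = 2.602×10⁻⁷ J.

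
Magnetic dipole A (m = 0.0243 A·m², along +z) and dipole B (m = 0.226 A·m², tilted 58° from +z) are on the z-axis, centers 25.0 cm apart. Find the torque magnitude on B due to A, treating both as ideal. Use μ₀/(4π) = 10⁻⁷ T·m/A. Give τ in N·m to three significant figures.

Dipole B is on the axis of dipole A, so B₁ there is axial: B₁ = (μ₀/4π)·2m₁/r³ along +z.
B₁ = 2(10⁻⁷)(0.0243)/(0.250)³ = 3.110×10⁻⁷ T.
τ = m₂ B₁ sinθ.
τ = (0.226)(3.110×10⁻⁷)·sin58° = 5.961×10⁻⁸ N·m.

τ ≈ 5.96×10⁻⁸ N·m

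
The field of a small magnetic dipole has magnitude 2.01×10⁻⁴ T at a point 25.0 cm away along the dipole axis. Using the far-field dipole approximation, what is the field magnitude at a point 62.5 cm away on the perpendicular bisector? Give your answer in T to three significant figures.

Dipole fields scale as 1/r³ in the far field.
The axial field is twice the equatorial field at the same r, so the geometry factor is 1/2.
B₂ = B₁ · (1/2) · (r₁/r₂)³ = 2.01×10⁻⁴ · 0.5 · (25.0/62.5)³.
(r₁/r₂)³ = (0.4)³ = 0.064.
B₂ ≈ 6.432×10⁻⁶ T.

B ≈ 6.43×10⁻⁶ T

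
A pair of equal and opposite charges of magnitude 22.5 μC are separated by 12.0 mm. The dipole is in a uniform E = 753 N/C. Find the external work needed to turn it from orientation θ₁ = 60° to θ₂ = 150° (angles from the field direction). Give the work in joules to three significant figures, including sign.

Dipole moment p = qd = (2.25×10⁻⁵ C)(0.0120 m) = 2.70×10⁻⁷ C·m.
W_ext = ΔU = U(θ₂) − U(θ₁) = −pE cosθ₂ − (−pE cosθ₁) = pE(cosθ₁ − cosθ₂).
W = (2.70×10⁻⁷)(753)·(cos60° − cos150°) = (2.033×10⁻⁴)·(+1.3660) = 2.777×10⁻⁴ J.

W ≈ 2.78×10⁻⁴ J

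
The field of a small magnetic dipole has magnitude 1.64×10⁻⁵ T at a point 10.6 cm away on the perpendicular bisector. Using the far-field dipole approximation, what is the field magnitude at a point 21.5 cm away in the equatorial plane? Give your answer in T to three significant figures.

B ≈ 1.97×10⁻⁶ T

Dipole fields scale as 1/r³ in the far field; the geometry is the same at both points.
B₂ = B₁ · (r₁/r₂)³ = 1.64×10⁻⁵ · (10.6/21.5)³.
(r₁/r₂)³ = (0.493)³ = 0.1198.
B₂ ≈ 1.965×10⁻⁶ T.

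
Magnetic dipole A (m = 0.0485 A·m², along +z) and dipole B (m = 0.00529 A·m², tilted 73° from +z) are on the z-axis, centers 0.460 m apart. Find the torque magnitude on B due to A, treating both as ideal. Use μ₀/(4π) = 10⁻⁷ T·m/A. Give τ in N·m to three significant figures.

τ ≈ 5.04×10⁻¹⁰ N·m

Dipole B is on the axis of dipole A, so B₁ there is axial: B₁ = (μ₀/4π)·2m₁/r³ along +z.
B₁ = 2(10⁻⁷)(0.0485)/(0.460)³ = 9.965×10⁻⁸ T.
τ = m₂ B₁ sinθ.
τ = (0.00529)(9.965×10⁻⁸)·sin73° = 5.041×10⁻¹⁰ N·m.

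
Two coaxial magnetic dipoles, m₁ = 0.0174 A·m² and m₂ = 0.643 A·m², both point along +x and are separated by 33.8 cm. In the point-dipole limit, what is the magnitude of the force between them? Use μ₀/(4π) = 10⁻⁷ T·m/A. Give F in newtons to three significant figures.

F ≈ 5.14×10⁻⁷ N

On-axis B of dipole 1: B = (μ₀/4π)·2m₁/r³. Force on dipole 2: F = m₂·dB/dr.
dB/dr = −(μ₀/4π)·6m₁/r⁴, so |F| = (μ₀/4π)·6m₁m₂/r⁴.
F = 6(10⁻⁷)(0.0174)(0.643)/(0.338)⁴ = 5.143×10⁻⁷ N.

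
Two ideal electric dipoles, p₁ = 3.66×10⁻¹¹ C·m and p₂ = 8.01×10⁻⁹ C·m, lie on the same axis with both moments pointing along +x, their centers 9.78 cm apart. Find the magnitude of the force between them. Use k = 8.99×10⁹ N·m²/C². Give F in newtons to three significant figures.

F ≈ 1.73×10⁻⁴ N

On-axis field of dipole 1 at distance r: E = 2kp₁/r³. Force on dipole 2 is F = p₂·dE/dr (gradient along axis).
dE/dr = −6kp₁/r⁴, so |F| = 6kp₁p₂/r⁴ (attractive for aligned moments).
F = 6(8.99×10⁹)(3.66×10⁻¹¹)(8.01×10⁻⁹)/(0.0978)⁴ = 1.728×10⁻⁴ N.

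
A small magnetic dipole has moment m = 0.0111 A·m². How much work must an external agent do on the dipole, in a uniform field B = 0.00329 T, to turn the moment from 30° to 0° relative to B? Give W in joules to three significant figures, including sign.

W ≈ -4.89×10⁻⁶ J

W_ext = ΔU = −mB cosθ₂ + mB cosθ₁ = mB(cosθ₁ − cosθ₂).
W = (0.0111)(0.00329)·(cos30° − cos0°) = (3.652×10⁻⁵)·(-0.1340) = -4.893×10⁻⁶ J.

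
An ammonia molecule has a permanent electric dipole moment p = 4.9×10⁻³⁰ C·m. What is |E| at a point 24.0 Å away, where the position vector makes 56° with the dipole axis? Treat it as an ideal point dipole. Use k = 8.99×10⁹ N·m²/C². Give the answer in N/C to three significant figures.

E ≈ 4.44×10⁶ N/C

At angle θ the dipole field magnitude is E = (kp/r³)·√(1 + 3cos²θ).
kp/r³ = (8.99×10⁹)(4.90×10⁻³⁰) / (2.40×10⁻⁹)³ = 3.187×10⁶ N/C.
√(1 + 3cos²56°) = √(1 + 3·0.3127) = √1.9381 ≈ 1.3922.
E ≈ 3.187×10⁶ × 1.392 = 4.436×10⁶ N/C.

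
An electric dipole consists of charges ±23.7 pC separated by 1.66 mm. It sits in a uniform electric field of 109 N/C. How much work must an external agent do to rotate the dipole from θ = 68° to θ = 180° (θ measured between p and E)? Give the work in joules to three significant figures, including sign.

Dipole moment p = qd = (2.37×10⁻¹¹ C)(0.00166 m) = 3.934×10⁻¹⁴ C·m.
W_ext = ΔU = U(θ₂) − U(θ₁) = −pE cosθ₂ − (−pE cosθ₁) = pE(cosθ₁ − cosθ₂).
W = (3.934×10⁻¹⁴)(109)·(cos68° − cos180°) = (4.288×10⁻¹²)·(+1.3746) = 5.894×10⁻¹² J.

W ≈ 5.89×10⁻¹² J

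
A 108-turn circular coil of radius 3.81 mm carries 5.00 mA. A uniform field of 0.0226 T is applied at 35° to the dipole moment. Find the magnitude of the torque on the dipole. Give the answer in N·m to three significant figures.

m = NIA = NIπa² = 108·(0.00500)·π·(0.00381)² = 2.463×10⁻⁵ A·m².
Torque on a magnetic dipole: τ = mB sinθ.
τ = (2.463×10⁻⁵)(0.0226)·sin35° = 3.193×10⁻⁷ N·m.

τ ≈ 3.19×10⁻⁷ N·m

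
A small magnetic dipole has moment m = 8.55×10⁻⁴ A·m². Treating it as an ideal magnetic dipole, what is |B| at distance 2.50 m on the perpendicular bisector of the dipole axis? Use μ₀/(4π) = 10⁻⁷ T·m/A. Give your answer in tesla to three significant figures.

In the equatorial plane B = (μ₀/4π)·m/r³ (half the axial value).
B = (10⁻⁷)·(8.55×10⁻⁴) / (2.50)³ = 5.472×10⁻¹² T.

B ≈ 5.47×10⁻¹² T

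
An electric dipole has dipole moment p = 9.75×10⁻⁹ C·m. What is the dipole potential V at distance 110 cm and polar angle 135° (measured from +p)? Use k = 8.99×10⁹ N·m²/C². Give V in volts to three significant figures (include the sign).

The dipole potential is V = kp cosθ / r².
V = (8.99×10⁹)(9.75×10⁻⁹)·cos135° / (1.10)² = -51.22 V.

V ≈ -51.2 V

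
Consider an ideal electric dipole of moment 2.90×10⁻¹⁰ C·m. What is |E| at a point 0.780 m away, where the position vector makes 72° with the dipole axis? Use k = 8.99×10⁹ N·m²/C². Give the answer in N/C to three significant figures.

E ≈ 6.23 N/C

At angle θ the dipole field magnitude is E = (kp/r³)·√(1 + 3cos²θ).
kp/r³ = (8.99×10⁹)(2.90×10⁻¹⁰) / (0.780)³ = 5.494 N/C.
√(1 + 3cos²72°) = √(1 + 3·0.0955) = √1.2865 ≈ 1.1342.
E ≈ 5.494 × 1.134 = 6.231 N/C.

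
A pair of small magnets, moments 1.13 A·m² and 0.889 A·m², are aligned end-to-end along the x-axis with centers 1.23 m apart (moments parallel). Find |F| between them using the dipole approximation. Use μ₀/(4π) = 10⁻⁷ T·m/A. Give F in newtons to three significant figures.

F ≈ 2.63×10⁻⁷ N

On-axis B of dipole 1: B = (μ₀/4π)·2m₁/r³. Force on dipole 2: F = m₂·dB/dr.
dB/dr = −(μ₀/4π)·6m₁/r⁴, so |F| = (μ₀/4π)·6m₁m₂/r⁴.
F = 6(10⁻⁷)(1.13)(0.889)/(1.23)⁴ = 2.633×10⁻⁷ N.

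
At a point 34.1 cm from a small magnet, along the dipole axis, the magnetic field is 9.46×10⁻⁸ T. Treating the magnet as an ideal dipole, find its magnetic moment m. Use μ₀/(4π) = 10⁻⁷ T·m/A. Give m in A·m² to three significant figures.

On axis B = (μ₀/4π)·2m/r³, so m = Br³·4π/(μ₀·2).
m = (9.46×10⁻⁸)·(0.341)³ / (2·10⁻⁷) = 0.01876 A·m².

m ≈ 0.0188 A·m²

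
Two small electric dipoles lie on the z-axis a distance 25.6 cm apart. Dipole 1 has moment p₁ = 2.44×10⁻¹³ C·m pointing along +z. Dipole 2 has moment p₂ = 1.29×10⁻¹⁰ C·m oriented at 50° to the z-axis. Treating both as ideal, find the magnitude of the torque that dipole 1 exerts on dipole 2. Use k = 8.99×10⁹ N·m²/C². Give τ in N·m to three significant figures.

τ ≈ 2.58×10⁻¹¹ N·m

The second dipole sits on the axis of the first, so the field there is axial: E₁ = 2kp₁/r³ along +z.
E₁ = 2(8.99×10⁹)(2.44×10⁻¹³)/(0.256)³ = 0.2615 N/C.
Torque on the second dipole: τ = p₂ E₁ sinθ.
τ = (1.29×10⁻¹⁰)(0.2615)·sin50° = 2.584×10⁻¹¹ N·m.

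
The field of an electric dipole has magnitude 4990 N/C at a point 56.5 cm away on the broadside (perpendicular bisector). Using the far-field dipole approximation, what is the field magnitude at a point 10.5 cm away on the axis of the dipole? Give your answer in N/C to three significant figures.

E ≈ 1.55×10⁶ N/C

Dipole fields scale as 1/r³ in the far field.
The axial field is twice the equatorial field at the same r, so the geometry factor is 2/1.
E₂ = E₁ · (2/1) · (r₁/r₂)³ = 4990 · 2 · (56.5/10.5)³.
(r₁/r₂)³ = (5.381)³ = 155.8.
E₂ ≈ 1.555×10⁶ N/C.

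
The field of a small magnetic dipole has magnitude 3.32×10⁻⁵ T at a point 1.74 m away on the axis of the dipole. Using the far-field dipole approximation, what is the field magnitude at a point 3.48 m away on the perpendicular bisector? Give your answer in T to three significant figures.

Dipole fields scale as 1/r³ in the far field.
The axial field is twice the equatorial field at the same r, so the geometry factor is 1/2.
B₂ = B₁ · (1/2) · (r₁/r₂)³ = 3.32×10⁻⁵ · 0.5 · (1.74/3.48)³.
(r₁/r₂)³ = (0.5)³ = 0.125.
B₂ ≈ 2.075×10⁻⁶ T.

B ≈ 2.08×10⁻⁶ T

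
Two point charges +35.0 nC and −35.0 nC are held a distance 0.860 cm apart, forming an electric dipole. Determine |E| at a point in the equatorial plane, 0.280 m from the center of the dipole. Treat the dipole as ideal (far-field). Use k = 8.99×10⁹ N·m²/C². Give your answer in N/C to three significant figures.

Dipole moment p = qd = (3.50×10⁻⁸ C)(0.00860 m) = 3.01×10⁻¹⁰ C·m.
In the equatorial plane E = kp/r³.
E = (8.99×10⁹)(3.01×10⁻¹⁰) / (0.280)³ = 123.3 N/C.

E ≈ 123 N/C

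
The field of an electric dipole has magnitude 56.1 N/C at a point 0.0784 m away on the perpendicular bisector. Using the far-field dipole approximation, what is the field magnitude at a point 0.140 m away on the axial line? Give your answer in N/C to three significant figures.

Dipole fields scale as 1/r³ in the far field.
The axial field is twice the equatorial field at the same r, so the geometry factor is 2/1.
E₂ = E₁ · (2/1) · (r₁/r₂)³ = 56.1 · 2 · (0.0784/0.140)³.
(r₁/r₂)³ = (0.56)³ = 0.1756.
E₂ ≈ 19.70 N/C.

E ≈ 19.7 N/C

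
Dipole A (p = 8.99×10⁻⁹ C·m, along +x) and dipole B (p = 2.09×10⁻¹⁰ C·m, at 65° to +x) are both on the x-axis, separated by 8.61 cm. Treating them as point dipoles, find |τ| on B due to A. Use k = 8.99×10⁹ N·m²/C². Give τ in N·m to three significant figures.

The second dipole sits on the axis of the first, so the field there is axial: E₁ = 2kp₁/r³ along +x.
E₁ = 2(8.99×10⁹)(8.99×10⁻⁹)/(0.0861)³ = 2.532×10⁵ N/C.
Torque on the second dipole: τ = p₂ E₁ sinθ.
τ = (2.09×10⁻¹⁰)(2.532×10⁵)·sin65° = 4.797×10⁻⁵ N·m.

τ ≈ 4.80×10⁻⁵ N·m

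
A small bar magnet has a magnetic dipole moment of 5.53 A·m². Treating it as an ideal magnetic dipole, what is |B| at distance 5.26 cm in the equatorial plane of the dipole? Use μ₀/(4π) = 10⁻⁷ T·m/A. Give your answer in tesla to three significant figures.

In the equatorial plane B = (μ₀/4π)·m/r³ (half the axial value).
B = (10⁻⁷)·(5.53) / (0.0526)³ = 0.003800 T.

B ≈ 0.00380 T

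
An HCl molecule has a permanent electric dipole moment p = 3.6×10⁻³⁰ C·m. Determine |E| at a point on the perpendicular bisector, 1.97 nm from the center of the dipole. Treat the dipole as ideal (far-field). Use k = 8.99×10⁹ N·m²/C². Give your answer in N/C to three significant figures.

On the perpendicular bisector E = kp/r³ (half the axial value at the same distance).
E = (8.99×10⁹)(3.60×10⁻³⁰) / (1.97×10⁻⁹)³ = 4.233×10⁶ N/C.

E ≈ 4.23×10⁶ N/C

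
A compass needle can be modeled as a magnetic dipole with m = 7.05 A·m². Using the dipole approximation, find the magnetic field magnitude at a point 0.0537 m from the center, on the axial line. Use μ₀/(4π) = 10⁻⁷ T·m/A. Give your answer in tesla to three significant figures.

B ≈ 0.00911 T

On axis B = (μ₀/4π)·2m/r³.
B = 2·(10⁻⁷)·(7.05) / (0.0537)³ = 0.009105 T.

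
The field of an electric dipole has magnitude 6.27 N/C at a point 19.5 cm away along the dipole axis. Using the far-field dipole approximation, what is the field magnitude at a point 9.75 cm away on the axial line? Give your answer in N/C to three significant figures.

E ≈ 50.2 N/C

Dipole fields scale as 1/r³ in the far field; the geometry is the same at both points.
E₂ = E₁ · (r₁/r₂)³ = 6.27 · (19.5/9.75)³.
(r₁/r₂)³ = (2)³ = 8.
E₂ ≈ 50.16 N/C.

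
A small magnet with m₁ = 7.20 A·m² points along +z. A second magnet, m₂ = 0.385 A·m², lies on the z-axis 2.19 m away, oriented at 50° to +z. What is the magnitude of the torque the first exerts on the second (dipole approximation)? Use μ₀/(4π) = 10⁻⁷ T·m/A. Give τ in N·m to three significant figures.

Dipole B is on the axis of dipole A, so B₁ there is axial: B₁ = (μ₀/4π)·2m₁/r³ along +z.
B₁ = 2(10⁻⁷)(7.20)/(2.19)³ = 1.371×10⁻⁷ T.
τ = m₂ B₁ sinθ.
τ = (0.385)(1.371×10⁻⁷)·sin50° = 4.043×10⁻⁸ N·m.

τ ≈ 4.04×10⁻⁸ N·m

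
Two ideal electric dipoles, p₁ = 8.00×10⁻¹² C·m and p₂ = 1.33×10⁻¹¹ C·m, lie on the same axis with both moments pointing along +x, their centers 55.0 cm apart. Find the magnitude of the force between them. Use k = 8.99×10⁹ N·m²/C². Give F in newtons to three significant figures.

F ≈ 6.27×10⁻¹¹ N

On-axis field of dipole 1 at distance r: E = 2kp₁/r³. Force on dipole 2 is F = p₂·dE/dr (gradient along axis).
dE/dr = −6kp₁/r⁴, so |F| = 6kp₁p₂/r⁴ (attractive for aligned moments).
F = 6(8.99×10⁹)(8.00×10⁻¹²)(1.33×10⁻¹¹)/(0.550)⁴ = 6.272×10⁻¹¹ N.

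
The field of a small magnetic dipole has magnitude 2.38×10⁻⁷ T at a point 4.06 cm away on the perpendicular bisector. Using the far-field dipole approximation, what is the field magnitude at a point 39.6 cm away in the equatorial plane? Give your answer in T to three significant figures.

Dipole fields scale as 1/r³ in the far field; the geometry is the same at both points.
B₂ = B₁ · (r₁/r₂)³ = 2.38×10⁻⁷ · (4.06/39.6)³.
(r₁/r₂)³ = (0.1025)³ = 0.001078.
B₂ ≈ 2.565×10⁻¹⁰ T.

B ≈ 2.56×10⁻¹⁰ T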